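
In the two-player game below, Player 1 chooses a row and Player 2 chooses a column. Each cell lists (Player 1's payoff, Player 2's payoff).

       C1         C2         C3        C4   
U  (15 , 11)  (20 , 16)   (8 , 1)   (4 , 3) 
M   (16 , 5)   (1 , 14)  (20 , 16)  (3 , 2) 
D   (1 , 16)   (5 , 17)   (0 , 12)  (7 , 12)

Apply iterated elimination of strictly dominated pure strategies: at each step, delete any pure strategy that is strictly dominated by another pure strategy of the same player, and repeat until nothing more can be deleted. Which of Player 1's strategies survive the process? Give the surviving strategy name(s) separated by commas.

Player 2's strategy C1 is strictly dominated by C2 (U: 16>11, M: 14>5, D: 17>16) and is removed.
For Player 2, C2 strictly dominates C4 on the remaining rows (U: 16>3, M: 14>2, D: 17>12); eliminate C4.
For Player 1, U strictly dominates D on the remaining columns (C2: 20>5, C3: 8>0); eliminate D.
Among the remaining strategies, none is strictly dominated by another pure strategy of the same player, so the elimination stops.
Surviving strategies — Player 1: {U, M}; Player 2: {C2, C3}.

U, M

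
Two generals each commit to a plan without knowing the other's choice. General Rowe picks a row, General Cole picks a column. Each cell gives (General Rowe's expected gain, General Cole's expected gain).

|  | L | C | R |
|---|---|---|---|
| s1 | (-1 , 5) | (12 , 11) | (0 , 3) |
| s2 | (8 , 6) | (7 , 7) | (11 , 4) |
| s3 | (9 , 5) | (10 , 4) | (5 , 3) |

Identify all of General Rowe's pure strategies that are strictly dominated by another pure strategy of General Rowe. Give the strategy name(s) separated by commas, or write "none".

none

s1 is not dominated — it holds its own against s2 at C (12>7); s3 at C (12>10).
s2: no other strategy beats it everywhere (s1 at L (8>-1); s3 at R (11>5)).
s3: no other strategy beats it everywhere (s1 at L (9>-1); s2 at L (9>8)).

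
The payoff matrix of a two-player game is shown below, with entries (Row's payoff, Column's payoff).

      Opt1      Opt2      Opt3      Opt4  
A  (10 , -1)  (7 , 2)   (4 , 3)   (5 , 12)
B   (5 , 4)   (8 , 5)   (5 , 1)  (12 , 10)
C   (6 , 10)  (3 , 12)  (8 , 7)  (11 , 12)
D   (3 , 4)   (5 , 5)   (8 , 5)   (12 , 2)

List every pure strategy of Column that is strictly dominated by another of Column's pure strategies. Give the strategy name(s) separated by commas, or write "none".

Opt1

Opt2 strictly dominates Opt1 — A: 2>-1, B: 5>4, C: 12>10, D: 5>4.
Opt2 is not dominated — it holds its own against Opt1 at A (2>-1); Opt3 at B (5>1); Opt4 at C (12=12).
Opt3 is not dominated — it holds its own against Opt1 at A (3>-1); Opt2 at A (3>2); Opt4 at D (5>2).
Opt4: no other strategy beats it everywhere (Opt1 at A (12>-1); Opt2 at A (12>2); Opt3 at A (12>3)).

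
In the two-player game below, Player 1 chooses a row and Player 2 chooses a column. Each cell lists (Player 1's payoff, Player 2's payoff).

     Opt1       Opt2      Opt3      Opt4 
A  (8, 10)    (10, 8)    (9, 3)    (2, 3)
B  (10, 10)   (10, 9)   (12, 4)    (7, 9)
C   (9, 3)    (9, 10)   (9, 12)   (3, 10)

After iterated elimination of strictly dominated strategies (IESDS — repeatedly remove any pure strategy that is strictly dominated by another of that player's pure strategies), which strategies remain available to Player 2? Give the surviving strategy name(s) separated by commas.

Opt1

Row C is eliminated: B beats it against every remaining column (Opt1: 10>9, Opt2: 10>9, Opt3: 12>9, Opt4: 7>3).
For Player 2, Opt1 strictly dominates Opt2 on the remaining rows (A: 10>8, B: 10>9); eliminate Opt2.
For Player 1, B strictly dominates A on the remaining columns (Opt1: 10>8, Opt3: 12>9, Opt4: 7>2); eliminate A.
Column Opt3 is eliminated: Opt1 beats it against every remaining row (B: 10>4).
Column Opt4 is eliminated: Opt1 beats it against every remaining row (B: 10>9).
Among the remaining strategies, none is strictly dominated by another pure strategy of the same player, so the elimination stops.
Surviving strategies — Player 1: {B}; Player 2: {Opt1}.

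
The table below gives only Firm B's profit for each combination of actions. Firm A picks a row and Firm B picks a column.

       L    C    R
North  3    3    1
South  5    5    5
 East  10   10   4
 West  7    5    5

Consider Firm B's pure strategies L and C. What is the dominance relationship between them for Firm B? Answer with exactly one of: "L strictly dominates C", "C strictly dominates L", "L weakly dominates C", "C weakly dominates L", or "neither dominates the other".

L weakly dominates C

L's payoffs vs C's, by Firm A's action — North: 3=3, South: 5=5, East: 10=10, West: 7>5.
L is at least as good everywhere and strictly better somewhere (tied only at North, South, East), so L weakly but not strictly dominates C.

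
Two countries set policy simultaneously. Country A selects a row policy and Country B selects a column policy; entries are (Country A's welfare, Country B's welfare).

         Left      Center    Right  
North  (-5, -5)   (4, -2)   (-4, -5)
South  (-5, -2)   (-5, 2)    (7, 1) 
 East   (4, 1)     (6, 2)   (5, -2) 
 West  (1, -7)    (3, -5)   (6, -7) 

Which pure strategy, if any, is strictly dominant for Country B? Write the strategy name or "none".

Center vs Left: North: -2>-5, South: 2>-2, East: 2>1, West: -5>-7.
Center vs Right: North: -2>-5, South: 2>1, East: 2>-2, West: -5>-7.
Center strictly beats every other strategy against every opponent action, so it is strictly dominant.

Center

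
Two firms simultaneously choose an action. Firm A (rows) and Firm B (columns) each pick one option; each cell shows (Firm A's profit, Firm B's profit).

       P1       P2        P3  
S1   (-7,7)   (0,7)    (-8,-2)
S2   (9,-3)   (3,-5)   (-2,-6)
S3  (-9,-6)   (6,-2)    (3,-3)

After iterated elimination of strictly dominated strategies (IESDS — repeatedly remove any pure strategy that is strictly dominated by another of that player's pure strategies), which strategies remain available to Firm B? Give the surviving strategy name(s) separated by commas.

P1, P2

Firm A's strategy S1 is strictly dominated by S2 (P1: 9>-7, P2: 3>0, P3: -2>-8) and is removed.
For Firm B, P2 strictly dominates P3 on the remaining rows (S2: -5>-6, S3: -2>-3); eliminate P3.
Among the remaining strategies, none is strictly dominated by another pure strategy of the same player, so the elimination stops.
Surviving strategies — Firm A: {S2, S3}; Firm B: {P1, P2}.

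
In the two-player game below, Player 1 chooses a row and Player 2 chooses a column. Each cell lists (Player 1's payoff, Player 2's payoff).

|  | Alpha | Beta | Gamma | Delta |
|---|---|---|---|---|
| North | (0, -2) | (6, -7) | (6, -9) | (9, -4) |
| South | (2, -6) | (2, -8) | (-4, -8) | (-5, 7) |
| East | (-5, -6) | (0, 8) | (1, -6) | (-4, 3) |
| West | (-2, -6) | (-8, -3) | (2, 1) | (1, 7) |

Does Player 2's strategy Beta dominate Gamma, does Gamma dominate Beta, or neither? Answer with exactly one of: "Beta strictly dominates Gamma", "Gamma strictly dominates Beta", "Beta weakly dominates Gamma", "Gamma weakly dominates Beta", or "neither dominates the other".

neither dominates the other

Beta's payoffs vs Gamma's, by Player 1's action — North: -7>-9, South: -8=-8, East: 8>-6, West: -3<1.
Beta does better at North, East but worse at West; neither strategy dominates the other.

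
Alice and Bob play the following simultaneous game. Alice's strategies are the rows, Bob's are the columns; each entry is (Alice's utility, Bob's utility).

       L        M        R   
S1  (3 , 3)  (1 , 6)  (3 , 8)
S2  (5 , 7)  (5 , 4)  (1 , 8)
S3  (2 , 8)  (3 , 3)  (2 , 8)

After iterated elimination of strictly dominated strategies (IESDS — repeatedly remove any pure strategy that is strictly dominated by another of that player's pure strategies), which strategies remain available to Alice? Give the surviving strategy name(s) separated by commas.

Column M is eliminated: R beats it against every remaining row (S1: 8>6, S2: 8>4, S3: 8>3).
For Alice, S1 strictly dominates S3 on the remaining columns (L: 3>2, R: 3>2); eliminate S3.
Bob's strategy L is strictly dominated by R (S1: 8>3, S2: 8>7) and is removed.
For Alice, S1 strictly dominates S2 on the remaining columns (R: 3>1); eliminate S2.
Among the remaining strategies, none is strictly dominated by another pure strategy of the same player, so the elimination stops.
Surviving strategies — Alice: {S1}; Bob: {R}.

S1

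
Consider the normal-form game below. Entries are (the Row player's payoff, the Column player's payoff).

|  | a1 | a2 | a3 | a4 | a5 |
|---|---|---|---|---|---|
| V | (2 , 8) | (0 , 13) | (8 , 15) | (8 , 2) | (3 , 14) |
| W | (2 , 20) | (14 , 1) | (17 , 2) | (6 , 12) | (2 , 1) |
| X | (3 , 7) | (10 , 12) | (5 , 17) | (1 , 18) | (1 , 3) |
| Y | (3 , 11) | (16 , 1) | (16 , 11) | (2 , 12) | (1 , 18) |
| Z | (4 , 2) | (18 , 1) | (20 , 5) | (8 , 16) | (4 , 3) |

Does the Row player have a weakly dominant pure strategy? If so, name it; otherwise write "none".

Z

Z vs V: a1: 4>2, a2: 18>0, a3: 20>8, a4: 8=8, a5: 4>3.
Z vs W: a1: 4>2, a2: 18>14, a3: 20>17, a4: 8>6, a5: 4>2.
Z vs X: a1: 4>3, a2: 18>10, a3: 20>5, a4: 8>1, a5: 4>1.
Z vs Y: a1: 4>3, a2: 18>16, a3: 20>16, a4: 8>2, a5: 4>1.
Z is at least as good as every other strategy against every opponent action, so it is weakly dominant.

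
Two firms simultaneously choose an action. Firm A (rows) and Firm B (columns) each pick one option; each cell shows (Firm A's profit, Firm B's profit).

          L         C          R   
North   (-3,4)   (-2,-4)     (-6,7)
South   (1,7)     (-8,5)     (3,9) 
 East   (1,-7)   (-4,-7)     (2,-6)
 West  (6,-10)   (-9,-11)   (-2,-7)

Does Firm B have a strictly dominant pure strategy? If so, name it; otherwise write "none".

R vs L: North: 7>4, South: 9>7, East: -6>-7, West: -7>-10.
R vs C: North: 7>-4, South: 9>5, East: -6>-7, West: -7>-11.
R strictly beats every other strategy against every opponent action, so it is strictly dominant.

R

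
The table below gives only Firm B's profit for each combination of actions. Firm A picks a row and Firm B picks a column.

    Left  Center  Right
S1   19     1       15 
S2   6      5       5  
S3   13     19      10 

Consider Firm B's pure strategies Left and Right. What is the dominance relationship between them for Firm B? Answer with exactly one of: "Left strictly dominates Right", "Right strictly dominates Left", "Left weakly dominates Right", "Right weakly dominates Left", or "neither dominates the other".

Left's payoffs vs Right's, by Firm A's action — S1: 19>15, S2: 6>5, S3: 13>10.
Every comparison favours Left, so Left strictly dominates Right.

Left strictly dominates Right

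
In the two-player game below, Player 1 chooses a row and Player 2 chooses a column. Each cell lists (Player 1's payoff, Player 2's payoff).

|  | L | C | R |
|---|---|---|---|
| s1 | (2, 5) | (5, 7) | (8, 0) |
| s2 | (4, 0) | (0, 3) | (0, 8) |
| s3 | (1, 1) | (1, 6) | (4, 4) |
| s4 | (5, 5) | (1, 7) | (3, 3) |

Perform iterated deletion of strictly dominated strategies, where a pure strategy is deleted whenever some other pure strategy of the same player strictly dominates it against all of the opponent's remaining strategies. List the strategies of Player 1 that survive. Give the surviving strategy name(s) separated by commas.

s1

Row s2 is eliminated: s4 beats it against every remaining column (L: 5>4, C: 1>0, R: 3>0).
For Player 1, s1 strictly dominates s3 on the remaining columns (L: 2>1, C: 5>1, R: 8>4); eliminate s3.
Column L is eliminated: C beats it against every remaining row (s1: 7>5, s4: 7>5).
For Player 1, s1 strictly dominates s4 on the remaining columns (C: 5>1, R: 8>3); eliminate s4.
For Player 2, C strictly dominates R on the remaining rows (s1: 7>0); eliminate R.
Among the remaining strategies, none is strictly dominated by another pure strategy of the same player, so the elimination stops.
Surviving strategies — Player 1: {s1}; Player 2: {C}.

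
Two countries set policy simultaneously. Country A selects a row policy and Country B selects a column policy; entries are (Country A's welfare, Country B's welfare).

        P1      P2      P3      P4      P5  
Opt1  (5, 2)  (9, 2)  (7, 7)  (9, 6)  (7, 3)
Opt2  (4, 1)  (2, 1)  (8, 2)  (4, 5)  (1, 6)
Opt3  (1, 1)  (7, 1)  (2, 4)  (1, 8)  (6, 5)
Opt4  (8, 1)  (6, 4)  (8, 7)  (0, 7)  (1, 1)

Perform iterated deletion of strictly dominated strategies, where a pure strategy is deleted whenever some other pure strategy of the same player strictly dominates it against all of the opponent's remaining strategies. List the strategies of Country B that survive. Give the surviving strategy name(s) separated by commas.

P3, P4, P5

For Country A, Opt1 strictly dominates Opt3 on the remaining columns (P1: 5>1, P2: 9>7, P3: 7>2, P4: 9>1, P5: 7>6); eliminate Opt3.
For Country B, P3 strictly dominates P1 on the remaining rows (Opt1: 7>2, Opt2: 2>1, Opt4: 7>1); eliminate P1.
For Country B, P3 strictly dominates P2 on the remaining rows (Opt1: 7>2, Opt2: 2>1, Opt4: 7>4); eliminate P2.
Among the remaining strategies, none is strictly dominated by another pure strategy of the same player, so the elimination stops.
Surviving strategies — Country A: {Opt1, Opt2, Opt4}; Country B: {P3, P4, P5}.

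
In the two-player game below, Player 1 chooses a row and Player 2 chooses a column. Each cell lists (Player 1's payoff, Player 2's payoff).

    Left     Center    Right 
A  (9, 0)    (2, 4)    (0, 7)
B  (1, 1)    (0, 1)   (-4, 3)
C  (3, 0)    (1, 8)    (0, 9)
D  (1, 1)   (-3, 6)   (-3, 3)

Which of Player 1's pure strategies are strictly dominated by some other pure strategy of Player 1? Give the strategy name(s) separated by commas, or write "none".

B, D

Nothing dominates A: B at Left (9>1); C at Left (9>3); D at Left (9>1).
B: dominated, since A does at least as well everywhere (Left: 9>1, Center: 2>0, Right: 0>-4).
C is not dominated — it holds its own against A at Right (0=0); B at Left (3>1); D at Left (3>1).
D: dominated, since A does at least as well everywhere (Left: 9>1, Center: 2>-3, Right: 0>-3).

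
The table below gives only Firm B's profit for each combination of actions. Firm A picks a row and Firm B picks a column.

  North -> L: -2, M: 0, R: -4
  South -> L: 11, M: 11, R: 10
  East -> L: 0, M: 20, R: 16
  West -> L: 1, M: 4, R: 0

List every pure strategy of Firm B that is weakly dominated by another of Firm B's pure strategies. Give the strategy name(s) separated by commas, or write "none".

L, R

L: dominated, since M does at least as well everywhere (North: 0>-2, South: 11=11, East: 20>0, West: 4>1).
M is not dominated — it holds its own against L at North (0>-2); R at North (0>-4).
M weakly dominates R — North: 0>-4, South: 11>10, East: 20>16, West: 4>0.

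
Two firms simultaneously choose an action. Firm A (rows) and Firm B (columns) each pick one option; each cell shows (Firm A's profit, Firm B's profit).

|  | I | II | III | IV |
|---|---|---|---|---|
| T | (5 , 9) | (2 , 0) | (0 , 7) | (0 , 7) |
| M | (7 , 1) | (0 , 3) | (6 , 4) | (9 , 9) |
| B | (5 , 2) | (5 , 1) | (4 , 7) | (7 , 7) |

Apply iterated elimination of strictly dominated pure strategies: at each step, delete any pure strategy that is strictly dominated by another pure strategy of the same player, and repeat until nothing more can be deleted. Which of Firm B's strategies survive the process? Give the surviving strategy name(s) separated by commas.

IV

For Firm B, III strictly dominates II on the remaining rows (T: 7>0, M: 4>3, B: 7>1); eliminate II.
Row T is eliminated: M beats it against every remaining column (I: 7>5, III: 6>0, IV: 9>0).
Row B is eliminated: M beats it against every remaining column (I: 7>5, III: 6>4, IV: 9>7).
For Firm B, III strictly dominates I on the remaining rows (M: 4>1); eliminate I.
For Firm B, IV strictly dominates III on the remaining rows (M: 9>4); eliminate III.
Among the remaining strategies, none is strictly dominated by another pure strategy of the same player, so the elimination stops.
Surviving strategies — Firm A: {M}; Firm B: {IV}.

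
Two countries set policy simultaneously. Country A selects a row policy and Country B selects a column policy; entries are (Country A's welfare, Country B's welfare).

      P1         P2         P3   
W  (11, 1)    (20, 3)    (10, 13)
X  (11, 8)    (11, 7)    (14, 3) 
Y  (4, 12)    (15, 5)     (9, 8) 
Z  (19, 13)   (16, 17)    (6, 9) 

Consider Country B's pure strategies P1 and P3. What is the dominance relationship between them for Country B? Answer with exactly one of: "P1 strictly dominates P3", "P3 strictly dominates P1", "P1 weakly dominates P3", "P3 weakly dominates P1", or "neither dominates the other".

neither dominates the other

Compare P1 to P3 across each choice by Country A: W: 1<13, X: 8>3, Y: 12>8, Z: 13>9.
P1 does better at X, Y, Z but worse at W; neither strategy dominates the other.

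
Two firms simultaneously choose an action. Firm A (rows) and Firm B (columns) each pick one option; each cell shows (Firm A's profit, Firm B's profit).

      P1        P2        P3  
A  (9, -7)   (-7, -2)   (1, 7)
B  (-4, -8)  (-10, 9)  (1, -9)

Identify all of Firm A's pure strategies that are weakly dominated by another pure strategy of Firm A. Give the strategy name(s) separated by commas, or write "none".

B

A: no other strategy beats it everywhere (B at P1 (9>-4)).
B is weakly dominated by A (P1: 9>-4, P2: -7>-10, P3: 1=1).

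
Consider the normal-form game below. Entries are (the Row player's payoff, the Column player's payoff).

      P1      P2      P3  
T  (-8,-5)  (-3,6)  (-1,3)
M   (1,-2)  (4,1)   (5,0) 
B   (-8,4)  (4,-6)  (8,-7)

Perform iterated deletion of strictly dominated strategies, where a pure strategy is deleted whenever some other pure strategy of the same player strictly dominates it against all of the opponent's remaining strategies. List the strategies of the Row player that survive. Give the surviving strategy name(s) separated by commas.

M, B

For the Row player, M strictly dominates T on the remaining columns (P1: 1>-8, P2: 4>-3, P3: 5>-1); eliminate T.
Column P3 is eliminated: P2 beats it against every remaining row (M: 1>0, B: -6>-7).
Among the remaining strategies, none is strictly dominated by another pure strategy of the same player, so the elimination stops.
Surviving strategies — the Row player: {M, B}; the Column player: {P1, P2}.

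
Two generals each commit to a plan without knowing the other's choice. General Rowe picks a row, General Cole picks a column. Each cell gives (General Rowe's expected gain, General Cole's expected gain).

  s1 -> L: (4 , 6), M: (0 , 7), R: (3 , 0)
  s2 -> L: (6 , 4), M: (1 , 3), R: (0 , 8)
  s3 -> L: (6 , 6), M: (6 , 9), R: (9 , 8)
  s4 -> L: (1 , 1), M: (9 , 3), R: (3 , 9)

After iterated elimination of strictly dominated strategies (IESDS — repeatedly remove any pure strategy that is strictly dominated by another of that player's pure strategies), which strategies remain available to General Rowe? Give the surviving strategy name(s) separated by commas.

s3, s4

General Rowe's strategy s1 is strictly dominated by s3 (L: 6>4, M: 6>0, R: 9>3) and is removed.
General Cole's strategy L is strictly dominated by R (s2: 8>4, s3: 8>6, s4: 9>1) and is removed.
General Rowe's strategy s2 is strictly dominated by s3 (M: 6>1, R: 9>0) and is removed.
Among the remaining strategies, none is strictly dominated by another pure strategy of the same player, so the elimination stops.
Surviving strategies — General Rowe: {s3, s4}; General Cole: {M, R}.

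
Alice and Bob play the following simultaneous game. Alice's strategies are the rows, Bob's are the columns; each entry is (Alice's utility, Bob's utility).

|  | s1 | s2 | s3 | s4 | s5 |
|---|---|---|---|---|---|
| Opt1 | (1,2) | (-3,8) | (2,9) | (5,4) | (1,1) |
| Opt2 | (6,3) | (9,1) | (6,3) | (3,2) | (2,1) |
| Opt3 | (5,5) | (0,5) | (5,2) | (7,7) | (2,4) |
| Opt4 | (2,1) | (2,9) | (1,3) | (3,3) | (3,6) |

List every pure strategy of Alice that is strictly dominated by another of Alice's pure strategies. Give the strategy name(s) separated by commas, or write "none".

Opt3 strictly dominates Opt1 — s1: 5>1, s2: 0>-3, s3: 5>2, s4: 7>5, s5: 2>1.
Nothing dominates Opt2: Opt1 at s1 (6>1); Opt3 at s1 (6>5); Opt4 at s1 (6>2).
Opt3: no other strategy beats it everywhere (Opt1 at s1 (5>1); Opt2 at s4 (7>3); Opt4 at s1 (5>2)).
Nothing dominates Opt4: Opt1 at s1 (2>1); Opt2 at s4 (3=3); Opt3 at s2 (2>0).

Opt1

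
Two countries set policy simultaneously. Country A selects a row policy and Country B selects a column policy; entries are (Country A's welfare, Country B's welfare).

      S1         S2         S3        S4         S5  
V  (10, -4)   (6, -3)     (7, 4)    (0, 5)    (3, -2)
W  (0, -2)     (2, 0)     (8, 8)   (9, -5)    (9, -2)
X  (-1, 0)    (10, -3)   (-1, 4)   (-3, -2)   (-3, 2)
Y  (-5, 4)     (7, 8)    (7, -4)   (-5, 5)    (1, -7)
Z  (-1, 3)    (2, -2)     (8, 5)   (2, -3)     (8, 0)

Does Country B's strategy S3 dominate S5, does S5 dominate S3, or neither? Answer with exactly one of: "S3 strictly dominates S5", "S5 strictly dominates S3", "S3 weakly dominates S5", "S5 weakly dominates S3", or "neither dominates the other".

S3 strictly dominates S5

Compare S3 to S5 across every action of Country A: V: 4>-2, W: 8>-2, X: 4>2, Y: -4>-7, Z: 5>0.
Every comparison favours S3, so S3 strictly dominates S5.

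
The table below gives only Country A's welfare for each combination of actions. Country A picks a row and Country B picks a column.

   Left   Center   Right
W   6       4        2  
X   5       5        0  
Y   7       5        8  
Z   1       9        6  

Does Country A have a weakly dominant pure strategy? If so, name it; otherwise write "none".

W fails to dominate X at Center (4<5).
X fails to dominate W at Left (5<6).
Y fails to dominate Z at Center (5<9).
Z fails to dominate W at Left (1<6).
No single strategy dominates all the others.

none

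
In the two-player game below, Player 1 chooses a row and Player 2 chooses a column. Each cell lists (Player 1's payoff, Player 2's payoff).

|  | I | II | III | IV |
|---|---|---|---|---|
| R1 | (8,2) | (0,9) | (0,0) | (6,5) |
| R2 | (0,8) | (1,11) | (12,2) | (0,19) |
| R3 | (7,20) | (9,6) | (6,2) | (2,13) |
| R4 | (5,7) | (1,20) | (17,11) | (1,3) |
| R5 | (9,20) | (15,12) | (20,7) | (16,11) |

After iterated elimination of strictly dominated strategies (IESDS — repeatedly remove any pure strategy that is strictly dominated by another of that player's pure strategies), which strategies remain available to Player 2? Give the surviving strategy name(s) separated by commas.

For Player 1, R5 strictly dominates R1 on the remaining columns (I: 9>8, II: 15>0, III: 20>0, IV: 16>6); eliminate R1.
For Player 1, R5 strictly dominates R2 on the remaining columns (I: 9>0, II: 15>1, III: 20>12, IV: 16>0); eliminate R2.
Player 1's strategy R3 is strictly dominated by R5 (I: 9>7, II: 15>9, III: 20>6, IV: 16>2) and is removed.
Row R4 is eliminated: R5 beats it against every remaining column (I: 9>5, II: 15>1, III: 20>17, IV: 16>1).
Player 2's strategy II is strictly dominated by I (R5: 20>12) and is removed.
Column III is eliminated: I beats it against every remaining row (R5: 20>7).
Player 2's strategy IV is strictly dominated by I (R5: 20>11) and is removed.
Among the remaining strategies, none is strictly dominated by another pure strategy of the same player, so the elimination stops.
Surviving strategies — Player 1: {R5}; Player 2: {I}.

I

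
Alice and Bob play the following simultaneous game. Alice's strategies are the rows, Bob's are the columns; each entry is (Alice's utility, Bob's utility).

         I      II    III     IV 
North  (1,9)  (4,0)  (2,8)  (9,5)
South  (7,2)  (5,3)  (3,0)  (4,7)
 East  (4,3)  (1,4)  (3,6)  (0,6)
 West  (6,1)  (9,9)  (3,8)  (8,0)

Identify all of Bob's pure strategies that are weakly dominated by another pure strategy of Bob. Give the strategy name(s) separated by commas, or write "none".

none

I: no other strategy beats it everywhere (II at North (9>0); III at North (9>8); IV at North (9>5)).
II is not dominated — it holds its own against I at South (3>2); III at South (3>0); IV at West (9>0).
III: no other strategy beats it everywhere (I at East (6>3); II at North (8>0); IV at North (8>5)).
Nothing dominates IV: I at South (7>2); II at North (5>0); III at South (7>0).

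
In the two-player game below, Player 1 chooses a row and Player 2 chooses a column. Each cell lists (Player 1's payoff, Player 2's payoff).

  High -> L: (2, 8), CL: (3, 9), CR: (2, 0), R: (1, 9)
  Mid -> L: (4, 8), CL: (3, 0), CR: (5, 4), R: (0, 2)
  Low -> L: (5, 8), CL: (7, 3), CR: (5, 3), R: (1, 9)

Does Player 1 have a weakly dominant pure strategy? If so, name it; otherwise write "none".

Low vs High: L: 5>2, CL: 7>3, CR: 5>2, R: 1=1.
Low vs Mid: L: 5>4, CL: 7>3, CR: 5=5, R: 1>0.
Low is at least as good as every other strategy against every opponent action, so it is weakly dominant.

Low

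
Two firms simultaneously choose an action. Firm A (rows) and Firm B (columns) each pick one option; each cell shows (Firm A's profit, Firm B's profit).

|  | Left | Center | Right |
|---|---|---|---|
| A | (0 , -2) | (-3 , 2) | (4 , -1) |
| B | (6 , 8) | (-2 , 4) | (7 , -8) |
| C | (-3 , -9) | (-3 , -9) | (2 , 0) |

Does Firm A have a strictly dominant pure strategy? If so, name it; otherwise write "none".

B

B vs A: Left: 6>0, Center: -2>-3, Right: 7>4.
B vs C: Left: 6>-3, Center: -2>-3, Right: 7>2.
B strictly beats every other strategy against every opponent action, so it is strictly dominant.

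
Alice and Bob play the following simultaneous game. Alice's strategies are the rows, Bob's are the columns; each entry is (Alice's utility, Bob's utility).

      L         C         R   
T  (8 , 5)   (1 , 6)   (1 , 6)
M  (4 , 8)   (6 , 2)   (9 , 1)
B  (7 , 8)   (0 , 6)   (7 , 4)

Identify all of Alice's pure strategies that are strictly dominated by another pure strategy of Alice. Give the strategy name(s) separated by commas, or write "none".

T: no other strategy beats it everywhere (M at L (8>4); B at L (8>7)).
M is not dominated — it holds its own against T at C (6>1); B at C (6>0).
Nothing dominates B: T at R (7>1); M at L (7>4).

none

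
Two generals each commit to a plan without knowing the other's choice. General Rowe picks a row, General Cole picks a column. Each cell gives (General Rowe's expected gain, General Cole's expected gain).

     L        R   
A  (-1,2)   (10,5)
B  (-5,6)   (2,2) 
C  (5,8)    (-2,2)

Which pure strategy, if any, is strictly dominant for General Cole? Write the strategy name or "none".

L fails to dominate R at A (2<5).
R fails to dominate L at B (2<6).
No single strategy dominates all the others.

none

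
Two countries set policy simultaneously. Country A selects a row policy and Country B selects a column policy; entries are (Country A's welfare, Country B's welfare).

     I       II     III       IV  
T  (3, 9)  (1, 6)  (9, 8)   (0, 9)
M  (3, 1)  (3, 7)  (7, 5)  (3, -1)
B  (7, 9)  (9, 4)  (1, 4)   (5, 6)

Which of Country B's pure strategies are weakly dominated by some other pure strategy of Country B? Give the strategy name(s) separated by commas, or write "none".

IV

I is not dominated — it holds its own against II at T (9>6); III at T (9>8); IV at M (1>-1).
Nothing dominates II: I at M (7>1); III at M (7>5); IV at M (7>-1).
III is not dominated — it holds its own against I at M (5>1); II at T (8>6); IV at M (5>-1).
IV is weakly dominated by I (T: 9=9, M: 1>-1, B: 9>6).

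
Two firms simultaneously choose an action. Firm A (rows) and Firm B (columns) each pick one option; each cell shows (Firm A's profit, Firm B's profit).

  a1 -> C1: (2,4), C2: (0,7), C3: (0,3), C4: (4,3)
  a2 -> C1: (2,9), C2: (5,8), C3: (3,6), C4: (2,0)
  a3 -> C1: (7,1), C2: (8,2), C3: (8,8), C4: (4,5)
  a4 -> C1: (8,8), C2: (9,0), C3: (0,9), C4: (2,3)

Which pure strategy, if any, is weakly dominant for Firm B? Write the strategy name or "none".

none

C1 fails to dominate C2 at a1 (4<7).
C2 fails to dominate C1 at a2 (8<9).
C3 fails to dominate C1 at a1 (3<4).
C4 fails to dominate C1 at a1 (3<4).
No single strategy dominates all the others.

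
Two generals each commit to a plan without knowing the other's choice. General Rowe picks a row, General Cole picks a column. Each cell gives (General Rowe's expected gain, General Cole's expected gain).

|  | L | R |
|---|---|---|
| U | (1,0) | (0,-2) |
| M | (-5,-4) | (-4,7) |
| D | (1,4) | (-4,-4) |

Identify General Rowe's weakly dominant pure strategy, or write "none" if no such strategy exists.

U vs M: L: 1>-5, R: 0>-4.
U vs D: L: 1=1, R: 0>-4.
U is at least as good as every other strategy against every opponent action, so it is weakly dominant.

U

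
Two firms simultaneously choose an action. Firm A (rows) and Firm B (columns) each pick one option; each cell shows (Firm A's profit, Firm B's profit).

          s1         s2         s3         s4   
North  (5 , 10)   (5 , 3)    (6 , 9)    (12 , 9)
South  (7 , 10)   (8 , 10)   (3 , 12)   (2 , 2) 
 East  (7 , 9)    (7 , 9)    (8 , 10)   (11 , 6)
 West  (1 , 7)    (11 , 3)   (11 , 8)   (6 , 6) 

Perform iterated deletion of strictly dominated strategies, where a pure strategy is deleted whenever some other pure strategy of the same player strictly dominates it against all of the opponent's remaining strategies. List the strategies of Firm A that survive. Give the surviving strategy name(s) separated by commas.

For Firm B, s3 strictly dominates s2 on the remaining rows (North: 9>3, South: 12>10, East: 10>9, West: 8>3); eliminate s2.
For Firm B, s1 strictly dominates s4 on the remaining rows (North: 10>9, South: 10>2, East: 9>6, West: 7>6); eliminate s4.
For Firm A, East strictly dominates North on the remaining columns (s1: 7>5, s3: 8>6); eliminate North.
Column s1 is eliminated: s3 beats it against every remaining row (South: 12>10, East: 10>9, West: 8>7).
Row South is eliminated: East beats it against every remaining column (s3: 8>3).
Row East is eliminated: West beats it against every remaining column (s3: 11>8).
Among the remaining strategies, none is strictly dominated by another pure strategy of the same player, so the elimination stops.
Surviving strategies — Firm A: {West}; Firm B: {s3}.

West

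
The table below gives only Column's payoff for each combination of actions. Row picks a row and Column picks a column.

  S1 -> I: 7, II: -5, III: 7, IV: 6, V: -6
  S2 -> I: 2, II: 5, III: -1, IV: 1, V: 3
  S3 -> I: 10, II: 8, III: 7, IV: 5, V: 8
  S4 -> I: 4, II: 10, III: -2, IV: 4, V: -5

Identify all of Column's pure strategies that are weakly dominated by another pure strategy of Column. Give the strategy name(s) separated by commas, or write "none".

III, IV, V

I: no other strategy beats it everywhere (II at S1 (7>-5); III at S2 (2>-1); IV at S1 (7>6); V at S1 (7>-6)).
II: no other strategy beats it everywhere (I at S2 (5>2); III at S2 (5>-1); IV at S2 (5>1); V at S1 (-5>-6)).
I weakly dominates III — S1: 7=7, S2: 2>-1, S3: 10>7, S4: 4>-2.
I weakly dominates IV — S1: 7>6, S2: 2>1, S3: 10>5, S4: 4=4.
V: dominated, since II does at least as well everywhere (S1: -5>-6, S2: 5>3, S3: 8=8, S4: 10>-5).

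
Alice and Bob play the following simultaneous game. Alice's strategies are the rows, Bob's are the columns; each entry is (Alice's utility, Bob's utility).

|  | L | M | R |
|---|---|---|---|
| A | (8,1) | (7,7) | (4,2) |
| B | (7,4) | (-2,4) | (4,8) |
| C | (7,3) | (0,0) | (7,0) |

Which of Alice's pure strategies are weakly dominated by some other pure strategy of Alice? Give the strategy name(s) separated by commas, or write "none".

A: no other strategy beats it everywhere (B at L (8>7); C at L (8>7)).
B: dominated, since A does at least as well everywhere (L: 8>7, M: 7>-2, R: 4=4).
C: no other strategy beats it everywhere (A at R (7>4); B at M (0>-2)).

B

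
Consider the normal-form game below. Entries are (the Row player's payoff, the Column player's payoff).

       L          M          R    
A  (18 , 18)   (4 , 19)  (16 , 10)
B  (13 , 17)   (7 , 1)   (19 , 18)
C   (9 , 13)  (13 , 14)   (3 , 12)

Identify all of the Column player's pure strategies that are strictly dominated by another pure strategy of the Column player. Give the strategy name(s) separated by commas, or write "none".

none

Nothing dominates L: M at B (17>1); R at A (18>10).
Nothing dominates M: L at A (19>18); R at A (19>10).
Nothing dominates R: L at B (18>17); M at B (18>1).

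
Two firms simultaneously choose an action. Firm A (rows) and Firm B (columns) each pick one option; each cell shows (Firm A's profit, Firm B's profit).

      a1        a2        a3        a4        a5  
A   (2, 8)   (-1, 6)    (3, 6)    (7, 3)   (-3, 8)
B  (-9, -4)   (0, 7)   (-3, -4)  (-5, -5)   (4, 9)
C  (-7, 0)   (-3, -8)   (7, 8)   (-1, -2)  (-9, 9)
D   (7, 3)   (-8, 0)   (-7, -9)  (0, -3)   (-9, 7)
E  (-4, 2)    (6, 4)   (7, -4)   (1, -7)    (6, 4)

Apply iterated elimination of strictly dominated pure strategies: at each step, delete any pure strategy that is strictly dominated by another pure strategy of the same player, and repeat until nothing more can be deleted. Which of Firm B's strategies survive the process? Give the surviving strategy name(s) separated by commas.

For Firm A, E strictly dominates B on the remaining columns (a1: -4>-9, a2: 6>0, a3: 7>-3, a4: 1>-5, a5: 6>4); eliminate B.
Firm B's strategy a3 is strictly dominated by a5 (A: 8>6, C: 9>8, D: 7>-9, E: 4>-4) and is removed.
Row C is eliminated: A beats it against every remaining column (a1: 2>-7, a2: -1>-3, a4: 7>-1, a5: -3>-9).
Column a4 is eliminated: a1 beats it against every remaining row (A: 8>3, D: 3>-3, E: 2>-7).
Among the remaining strategies, none is strictly dominated by another pure strategy of the same player, so the elimination stops.
Surviving strategies — Firm A: {A, D, E}; Firm B: {a1, a2, a5}.

a1, a2, a5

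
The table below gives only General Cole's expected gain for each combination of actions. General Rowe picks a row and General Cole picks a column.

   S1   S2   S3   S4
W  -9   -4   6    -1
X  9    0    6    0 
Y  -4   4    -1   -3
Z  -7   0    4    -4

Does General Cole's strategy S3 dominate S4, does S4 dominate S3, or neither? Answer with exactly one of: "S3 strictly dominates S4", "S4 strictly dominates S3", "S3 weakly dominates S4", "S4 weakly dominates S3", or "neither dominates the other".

Compare S3 to S4 across every action of General Rowe: W: 6>-1, X: 6>0, Y: -1>-3, Z: 4>-4.
Every comparison favours S3, so S3 strictly dominates S4.

S3 strictly dominates S4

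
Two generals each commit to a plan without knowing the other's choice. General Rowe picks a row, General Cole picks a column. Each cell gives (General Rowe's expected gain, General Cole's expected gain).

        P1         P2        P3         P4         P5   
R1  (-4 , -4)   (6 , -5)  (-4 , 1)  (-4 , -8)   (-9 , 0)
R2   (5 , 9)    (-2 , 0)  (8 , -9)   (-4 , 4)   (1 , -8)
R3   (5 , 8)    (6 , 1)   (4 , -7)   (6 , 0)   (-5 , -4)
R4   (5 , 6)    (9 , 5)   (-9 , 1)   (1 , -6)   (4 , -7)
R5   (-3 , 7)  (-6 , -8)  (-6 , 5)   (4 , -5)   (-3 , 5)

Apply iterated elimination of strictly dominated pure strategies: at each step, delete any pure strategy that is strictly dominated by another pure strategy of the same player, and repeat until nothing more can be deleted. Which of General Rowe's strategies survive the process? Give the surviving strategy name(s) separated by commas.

Column P2 is eliminated: P1 beats it against every remaining row (R1: -4>-5, R2: 9>0, R3: 8>1, R4: 6>5, R5: 7>-8).
For General Rowe, R3 strictly dominates R1 on the remaining columns (P1: 5>-4, P3: 4>-4, P4: 6>-4, P5: -5>-9); eliminate R1.
General Cole's strategy P3 is strictly dominated by P1 (R2: 9>-9, R3: 8>-7, R4: 6>1, R5: 7>5) and is removed.
General Cole's strategy P4 is strictly dominated by P1 (R2: 9>4, R3: 8>0, R4: 6>-6, R5: 7>-5) and is removed.
General Rowe's strategy R5 is strictly dominated by R2 (P1: 5>-3, P5: 1>-3) and is removed.
For General Cole, P1 strictly dominates P5 on the remaining rows (R2: 9>-8, R3: 8>-4, R4: 6>-7); eliminate P5.
Among the remaining strategies, none is strictly dominated by another pure strategy of the same player, so the elimination stops.
Surviving strategies — General Rowe: {R2, R3, R4}; General Cole: {P1}.

R2, R3, R4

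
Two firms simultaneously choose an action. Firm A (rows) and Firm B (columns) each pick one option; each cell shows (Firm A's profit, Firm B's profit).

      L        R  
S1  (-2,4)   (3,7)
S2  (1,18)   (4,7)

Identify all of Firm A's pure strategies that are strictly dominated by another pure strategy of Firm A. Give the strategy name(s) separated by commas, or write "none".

S1

S1: dominated, since S2 does at least as well everywhere (L: 1>-2, R: 4>3).
S2 is not dominated — it holds its own against S1 at L (1>-2).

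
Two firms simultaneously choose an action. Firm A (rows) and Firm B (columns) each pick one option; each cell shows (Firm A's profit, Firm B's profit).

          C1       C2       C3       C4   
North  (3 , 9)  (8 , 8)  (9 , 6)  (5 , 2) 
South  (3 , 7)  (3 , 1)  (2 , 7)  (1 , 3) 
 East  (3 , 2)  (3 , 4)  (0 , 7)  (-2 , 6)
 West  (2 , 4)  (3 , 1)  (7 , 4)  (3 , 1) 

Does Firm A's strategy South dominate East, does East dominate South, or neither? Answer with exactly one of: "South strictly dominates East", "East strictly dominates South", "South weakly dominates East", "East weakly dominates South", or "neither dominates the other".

Compare South to East across every action of Firm B: C1: 3=3, C2: 3=3, C3: 2>0, C4: 1>-2.
South is at least as good everywhere and strictly better somewhere (tied only at C1, C2), so South weakly but not strictly dominates East.

South weakly dominates East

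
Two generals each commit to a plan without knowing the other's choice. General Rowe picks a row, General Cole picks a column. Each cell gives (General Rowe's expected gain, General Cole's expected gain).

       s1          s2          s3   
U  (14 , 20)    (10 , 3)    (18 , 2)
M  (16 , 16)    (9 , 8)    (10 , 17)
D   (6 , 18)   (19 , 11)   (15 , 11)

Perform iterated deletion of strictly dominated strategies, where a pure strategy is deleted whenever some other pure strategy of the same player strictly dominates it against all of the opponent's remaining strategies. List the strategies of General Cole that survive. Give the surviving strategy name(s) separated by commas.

Column s2 is eliminated: s1 beats it against every remaining row (U: 20>3, M: 16>8, D: 18>11).
Row D is eliminated: U beats it against every remaining column (s1: 14>6, s3: 18>15).
Among the remaining strategies, none is strictly dominated by another pure strategy of the same player, so the elimination stops.
Surviving strategies — General Rowe: {U, M}; General Cole: {s1, s3}.

s1, s3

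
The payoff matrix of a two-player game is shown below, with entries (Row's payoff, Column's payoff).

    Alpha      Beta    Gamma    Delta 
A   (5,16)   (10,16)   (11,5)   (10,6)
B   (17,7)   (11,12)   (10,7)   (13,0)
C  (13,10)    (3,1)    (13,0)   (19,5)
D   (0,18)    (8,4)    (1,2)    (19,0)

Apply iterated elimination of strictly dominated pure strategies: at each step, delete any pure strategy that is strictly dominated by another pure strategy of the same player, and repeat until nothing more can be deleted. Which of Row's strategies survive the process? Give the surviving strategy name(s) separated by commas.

B

For Column, Beta strictly dominates Gamma on the remaining rows (A: 16>5, B: 12>7, C: 1>0, D: 4>2); eliminate Gamma.
For Row, B strictly dominates A on the remaining columns (Alpha: 17>5, Beta: 11>10, Delta: 13>10); eliminate A.
Column Delta is eliminated: Alpha beats it against every remaining row (B: 7>0, C: 10>5, D: 18>0).
Row C is eliminated: B beats it against every remaining column (Alpha: 17>13, Beta: 11>3).
For Row, B strictly dominates D on the remaining columns (Alpha: 17>0, Beta: 11>8); eliminate D.
For Column, Beta strictly dominates Alpha on the remaining rows (B: 12>7); eliminate Alpha.
Among the remaining strategies, none is strictly dominated by another pure strategy of the same player, so the elimination stops.
Surviving strategies — Row: {B}; Column: {Beta}.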